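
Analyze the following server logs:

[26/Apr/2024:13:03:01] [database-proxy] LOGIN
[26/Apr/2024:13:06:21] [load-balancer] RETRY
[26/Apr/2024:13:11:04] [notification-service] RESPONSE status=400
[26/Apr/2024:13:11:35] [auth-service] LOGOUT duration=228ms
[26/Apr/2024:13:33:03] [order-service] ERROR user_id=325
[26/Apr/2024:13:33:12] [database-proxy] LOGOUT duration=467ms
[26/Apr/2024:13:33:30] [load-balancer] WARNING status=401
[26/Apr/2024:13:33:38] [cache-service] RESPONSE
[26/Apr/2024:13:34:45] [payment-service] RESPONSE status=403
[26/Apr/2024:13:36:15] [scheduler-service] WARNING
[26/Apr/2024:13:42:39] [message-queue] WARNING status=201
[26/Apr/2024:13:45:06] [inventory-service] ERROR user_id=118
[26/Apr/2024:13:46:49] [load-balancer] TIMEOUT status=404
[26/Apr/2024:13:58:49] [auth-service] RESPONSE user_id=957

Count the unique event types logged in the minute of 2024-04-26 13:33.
4

To count unique event types:

1. Filter events in the minute starting at 2024-04-26 13:33
2. Extract event types from matching entries
3. Count unique types: 4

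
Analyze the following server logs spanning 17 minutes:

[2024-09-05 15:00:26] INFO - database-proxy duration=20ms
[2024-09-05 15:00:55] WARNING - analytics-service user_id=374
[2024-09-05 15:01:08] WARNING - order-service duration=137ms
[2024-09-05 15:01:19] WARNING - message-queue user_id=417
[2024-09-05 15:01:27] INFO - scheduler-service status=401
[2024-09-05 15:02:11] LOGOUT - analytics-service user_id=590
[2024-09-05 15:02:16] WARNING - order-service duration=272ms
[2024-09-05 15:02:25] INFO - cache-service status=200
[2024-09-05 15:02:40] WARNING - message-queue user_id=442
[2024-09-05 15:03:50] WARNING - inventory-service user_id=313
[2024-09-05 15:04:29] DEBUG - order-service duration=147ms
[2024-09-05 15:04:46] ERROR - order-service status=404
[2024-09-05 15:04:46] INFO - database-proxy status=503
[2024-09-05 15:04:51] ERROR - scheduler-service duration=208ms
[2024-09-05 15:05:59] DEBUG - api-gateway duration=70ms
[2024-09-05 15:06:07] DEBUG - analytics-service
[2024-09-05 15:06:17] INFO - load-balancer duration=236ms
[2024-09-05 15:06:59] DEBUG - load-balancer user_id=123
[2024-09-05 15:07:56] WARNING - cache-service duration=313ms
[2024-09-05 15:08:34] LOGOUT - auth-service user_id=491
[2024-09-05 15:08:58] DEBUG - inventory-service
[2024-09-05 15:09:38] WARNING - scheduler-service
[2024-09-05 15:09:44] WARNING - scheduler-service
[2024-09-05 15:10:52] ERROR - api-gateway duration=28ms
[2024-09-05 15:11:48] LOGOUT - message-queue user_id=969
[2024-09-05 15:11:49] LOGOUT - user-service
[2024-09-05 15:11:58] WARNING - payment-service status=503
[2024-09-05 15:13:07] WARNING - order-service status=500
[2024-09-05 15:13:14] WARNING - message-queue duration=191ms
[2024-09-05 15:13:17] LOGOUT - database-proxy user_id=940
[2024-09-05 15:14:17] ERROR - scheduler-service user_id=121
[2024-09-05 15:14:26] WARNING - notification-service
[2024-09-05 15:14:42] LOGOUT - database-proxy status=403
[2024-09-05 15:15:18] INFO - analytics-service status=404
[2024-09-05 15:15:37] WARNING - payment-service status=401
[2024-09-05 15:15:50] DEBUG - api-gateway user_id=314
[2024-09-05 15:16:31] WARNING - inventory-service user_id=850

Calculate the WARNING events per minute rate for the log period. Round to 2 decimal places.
0.88

To calculate the rate:

1. Count total WARNING events: 15
2. Total time period: 17 minutes
3. Rate = 15 / 17 = 0.88 events per minute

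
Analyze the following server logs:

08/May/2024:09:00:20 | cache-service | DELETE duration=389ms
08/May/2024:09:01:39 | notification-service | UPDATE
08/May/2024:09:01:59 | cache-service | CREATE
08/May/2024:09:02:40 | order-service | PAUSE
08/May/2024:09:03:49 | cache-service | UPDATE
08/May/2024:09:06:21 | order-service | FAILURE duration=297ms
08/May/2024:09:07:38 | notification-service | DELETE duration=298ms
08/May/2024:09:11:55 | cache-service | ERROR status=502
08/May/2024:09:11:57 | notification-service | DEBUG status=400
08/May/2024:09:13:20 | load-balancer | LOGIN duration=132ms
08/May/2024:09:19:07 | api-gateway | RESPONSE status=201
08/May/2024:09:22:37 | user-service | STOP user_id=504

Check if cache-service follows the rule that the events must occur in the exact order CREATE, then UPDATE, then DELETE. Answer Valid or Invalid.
Invalid

To validate ordering:

1. Required order: CREATE → UPDATE → DELETE
2. Rule: the events must occur in the exact order CREATE, then UPDATE, then DELETE
3. Check actual order of events for cache-service
4. Result: Invalid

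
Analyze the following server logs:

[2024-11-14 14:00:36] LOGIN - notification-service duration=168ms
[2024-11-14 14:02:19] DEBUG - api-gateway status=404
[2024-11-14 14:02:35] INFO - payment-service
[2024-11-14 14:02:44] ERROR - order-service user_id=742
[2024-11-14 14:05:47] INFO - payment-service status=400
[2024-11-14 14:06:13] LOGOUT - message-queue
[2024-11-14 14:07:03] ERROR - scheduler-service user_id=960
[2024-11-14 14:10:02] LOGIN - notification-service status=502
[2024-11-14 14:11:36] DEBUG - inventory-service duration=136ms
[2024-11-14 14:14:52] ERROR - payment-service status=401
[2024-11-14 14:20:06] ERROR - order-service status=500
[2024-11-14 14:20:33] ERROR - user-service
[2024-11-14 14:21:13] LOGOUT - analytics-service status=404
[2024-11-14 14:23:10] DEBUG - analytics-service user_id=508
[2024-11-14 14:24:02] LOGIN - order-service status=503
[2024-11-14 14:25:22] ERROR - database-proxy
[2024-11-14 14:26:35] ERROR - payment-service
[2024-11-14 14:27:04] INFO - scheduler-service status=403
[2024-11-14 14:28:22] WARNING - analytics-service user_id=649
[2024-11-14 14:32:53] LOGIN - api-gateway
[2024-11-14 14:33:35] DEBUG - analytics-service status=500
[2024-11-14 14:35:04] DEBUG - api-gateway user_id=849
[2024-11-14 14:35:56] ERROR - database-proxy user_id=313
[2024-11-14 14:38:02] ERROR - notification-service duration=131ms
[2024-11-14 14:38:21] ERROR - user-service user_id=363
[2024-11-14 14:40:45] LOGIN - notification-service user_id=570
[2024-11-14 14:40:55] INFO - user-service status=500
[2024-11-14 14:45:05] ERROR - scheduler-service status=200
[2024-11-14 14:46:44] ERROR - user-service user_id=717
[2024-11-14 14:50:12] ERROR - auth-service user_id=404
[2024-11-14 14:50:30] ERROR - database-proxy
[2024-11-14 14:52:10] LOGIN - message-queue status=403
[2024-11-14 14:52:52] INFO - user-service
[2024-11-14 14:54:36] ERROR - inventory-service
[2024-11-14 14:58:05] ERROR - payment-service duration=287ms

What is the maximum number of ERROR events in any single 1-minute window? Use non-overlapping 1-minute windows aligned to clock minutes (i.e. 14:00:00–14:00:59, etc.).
2

To find the burst window:

1. Divide the log period into non-overlapping 1-minute windows starting at 14:00
2. Count ERROR events in each window
3. Find the window with maximum count
4. Maximum events in a window: 2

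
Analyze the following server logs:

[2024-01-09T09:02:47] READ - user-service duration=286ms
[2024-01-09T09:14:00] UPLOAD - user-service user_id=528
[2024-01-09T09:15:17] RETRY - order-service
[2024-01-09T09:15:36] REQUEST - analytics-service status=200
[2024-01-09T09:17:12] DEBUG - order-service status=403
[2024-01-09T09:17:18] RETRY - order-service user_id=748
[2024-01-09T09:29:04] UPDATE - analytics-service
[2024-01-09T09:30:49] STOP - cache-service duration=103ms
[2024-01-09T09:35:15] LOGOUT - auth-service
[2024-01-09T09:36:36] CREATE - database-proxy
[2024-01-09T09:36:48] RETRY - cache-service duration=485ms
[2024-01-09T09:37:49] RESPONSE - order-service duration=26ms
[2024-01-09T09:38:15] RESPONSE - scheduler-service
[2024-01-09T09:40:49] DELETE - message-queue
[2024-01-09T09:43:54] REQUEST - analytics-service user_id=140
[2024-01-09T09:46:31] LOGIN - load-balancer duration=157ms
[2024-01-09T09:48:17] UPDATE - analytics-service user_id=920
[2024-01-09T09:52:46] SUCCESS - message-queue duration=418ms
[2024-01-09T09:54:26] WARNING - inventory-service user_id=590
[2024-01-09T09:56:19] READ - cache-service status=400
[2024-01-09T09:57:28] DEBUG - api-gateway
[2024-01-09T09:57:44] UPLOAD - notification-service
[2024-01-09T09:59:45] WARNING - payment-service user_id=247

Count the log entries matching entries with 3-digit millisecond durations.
5

To find matching entries:

1. Pattern to match: entries with 3-digit millisecond durations
2. Scan each log entry for the pattern
3. Count matches: 5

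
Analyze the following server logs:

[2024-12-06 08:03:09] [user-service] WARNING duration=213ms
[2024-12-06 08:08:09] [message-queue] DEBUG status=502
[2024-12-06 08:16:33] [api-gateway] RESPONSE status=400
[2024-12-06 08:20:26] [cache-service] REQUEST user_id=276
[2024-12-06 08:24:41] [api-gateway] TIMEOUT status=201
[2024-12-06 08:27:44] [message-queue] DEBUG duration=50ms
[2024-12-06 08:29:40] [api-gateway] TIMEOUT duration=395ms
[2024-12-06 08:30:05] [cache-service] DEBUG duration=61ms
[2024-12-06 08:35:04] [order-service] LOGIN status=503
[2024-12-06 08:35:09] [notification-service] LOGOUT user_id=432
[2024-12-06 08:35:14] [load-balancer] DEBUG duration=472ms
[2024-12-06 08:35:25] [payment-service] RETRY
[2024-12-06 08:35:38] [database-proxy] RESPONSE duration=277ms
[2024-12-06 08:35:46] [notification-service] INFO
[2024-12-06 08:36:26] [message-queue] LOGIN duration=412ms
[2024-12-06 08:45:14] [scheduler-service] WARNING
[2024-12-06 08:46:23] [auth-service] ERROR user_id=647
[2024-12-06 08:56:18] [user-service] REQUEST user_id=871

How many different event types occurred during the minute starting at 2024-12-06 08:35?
6

To count unique event types:

1. Filter events in the minute starting at 2024-12-06 08:35
2. Extract event types from matching entries
3. Count unique types: 6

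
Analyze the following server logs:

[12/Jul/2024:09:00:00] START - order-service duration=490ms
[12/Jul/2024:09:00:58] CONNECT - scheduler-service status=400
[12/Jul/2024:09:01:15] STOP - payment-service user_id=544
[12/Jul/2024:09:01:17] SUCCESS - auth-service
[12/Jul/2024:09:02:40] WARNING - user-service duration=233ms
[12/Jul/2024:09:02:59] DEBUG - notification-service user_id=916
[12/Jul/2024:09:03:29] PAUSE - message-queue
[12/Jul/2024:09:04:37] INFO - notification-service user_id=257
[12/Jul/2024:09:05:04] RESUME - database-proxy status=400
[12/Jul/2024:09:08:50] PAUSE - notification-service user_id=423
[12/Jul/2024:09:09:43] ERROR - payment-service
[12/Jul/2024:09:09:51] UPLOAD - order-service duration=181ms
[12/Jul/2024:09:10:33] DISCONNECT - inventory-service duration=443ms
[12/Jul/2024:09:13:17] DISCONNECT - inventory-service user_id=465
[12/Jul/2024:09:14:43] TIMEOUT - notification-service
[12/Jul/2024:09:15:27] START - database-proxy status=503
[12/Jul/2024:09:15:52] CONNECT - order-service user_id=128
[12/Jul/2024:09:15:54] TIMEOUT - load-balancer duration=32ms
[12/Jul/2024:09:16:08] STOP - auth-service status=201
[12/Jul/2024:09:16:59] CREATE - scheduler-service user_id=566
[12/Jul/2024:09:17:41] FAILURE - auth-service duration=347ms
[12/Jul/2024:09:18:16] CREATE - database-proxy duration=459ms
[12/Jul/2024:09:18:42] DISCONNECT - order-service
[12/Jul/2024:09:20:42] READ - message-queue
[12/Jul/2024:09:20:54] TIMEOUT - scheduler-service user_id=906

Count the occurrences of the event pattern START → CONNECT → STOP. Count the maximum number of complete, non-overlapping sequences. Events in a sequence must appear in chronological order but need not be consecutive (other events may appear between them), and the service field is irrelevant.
2

To count sequences:

1. Look for pattern: START → CONNECT → STOP
2. Greedily scan the log in chronological order, matching each sequence element in turn (ignoring service)
3. Each time the full pattern completes, increment the count and restart matching from the next event
4. Complete non-overlapping sequences found: 2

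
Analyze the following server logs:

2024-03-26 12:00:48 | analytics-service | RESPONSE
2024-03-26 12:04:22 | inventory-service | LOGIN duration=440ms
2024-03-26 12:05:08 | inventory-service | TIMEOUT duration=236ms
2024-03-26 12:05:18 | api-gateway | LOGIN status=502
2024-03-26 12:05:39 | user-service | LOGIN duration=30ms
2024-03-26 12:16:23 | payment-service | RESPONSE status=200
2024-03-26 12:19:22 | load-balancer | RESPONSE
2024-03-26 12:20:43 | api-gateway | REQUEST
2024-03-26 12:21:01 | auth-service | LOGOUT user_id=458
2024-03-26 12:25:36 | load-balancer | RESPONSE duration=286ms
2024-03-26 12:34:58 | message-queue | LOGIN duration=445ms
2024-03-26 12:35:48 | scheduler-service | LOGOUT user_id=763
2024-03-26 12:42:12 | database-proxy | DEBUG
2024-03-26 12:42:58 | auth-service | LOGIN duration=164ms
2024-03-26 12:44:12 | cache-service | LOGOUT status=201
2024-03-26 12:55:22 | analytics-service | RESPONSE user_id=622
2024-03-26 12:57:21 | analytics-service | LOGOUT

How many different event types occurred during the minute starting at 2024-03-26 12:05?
2

To count unique event types:

1. Filter events in the minute starting at 2024-03-26 12:05
2. Extract event types from matching entries
3. Count unique types: 2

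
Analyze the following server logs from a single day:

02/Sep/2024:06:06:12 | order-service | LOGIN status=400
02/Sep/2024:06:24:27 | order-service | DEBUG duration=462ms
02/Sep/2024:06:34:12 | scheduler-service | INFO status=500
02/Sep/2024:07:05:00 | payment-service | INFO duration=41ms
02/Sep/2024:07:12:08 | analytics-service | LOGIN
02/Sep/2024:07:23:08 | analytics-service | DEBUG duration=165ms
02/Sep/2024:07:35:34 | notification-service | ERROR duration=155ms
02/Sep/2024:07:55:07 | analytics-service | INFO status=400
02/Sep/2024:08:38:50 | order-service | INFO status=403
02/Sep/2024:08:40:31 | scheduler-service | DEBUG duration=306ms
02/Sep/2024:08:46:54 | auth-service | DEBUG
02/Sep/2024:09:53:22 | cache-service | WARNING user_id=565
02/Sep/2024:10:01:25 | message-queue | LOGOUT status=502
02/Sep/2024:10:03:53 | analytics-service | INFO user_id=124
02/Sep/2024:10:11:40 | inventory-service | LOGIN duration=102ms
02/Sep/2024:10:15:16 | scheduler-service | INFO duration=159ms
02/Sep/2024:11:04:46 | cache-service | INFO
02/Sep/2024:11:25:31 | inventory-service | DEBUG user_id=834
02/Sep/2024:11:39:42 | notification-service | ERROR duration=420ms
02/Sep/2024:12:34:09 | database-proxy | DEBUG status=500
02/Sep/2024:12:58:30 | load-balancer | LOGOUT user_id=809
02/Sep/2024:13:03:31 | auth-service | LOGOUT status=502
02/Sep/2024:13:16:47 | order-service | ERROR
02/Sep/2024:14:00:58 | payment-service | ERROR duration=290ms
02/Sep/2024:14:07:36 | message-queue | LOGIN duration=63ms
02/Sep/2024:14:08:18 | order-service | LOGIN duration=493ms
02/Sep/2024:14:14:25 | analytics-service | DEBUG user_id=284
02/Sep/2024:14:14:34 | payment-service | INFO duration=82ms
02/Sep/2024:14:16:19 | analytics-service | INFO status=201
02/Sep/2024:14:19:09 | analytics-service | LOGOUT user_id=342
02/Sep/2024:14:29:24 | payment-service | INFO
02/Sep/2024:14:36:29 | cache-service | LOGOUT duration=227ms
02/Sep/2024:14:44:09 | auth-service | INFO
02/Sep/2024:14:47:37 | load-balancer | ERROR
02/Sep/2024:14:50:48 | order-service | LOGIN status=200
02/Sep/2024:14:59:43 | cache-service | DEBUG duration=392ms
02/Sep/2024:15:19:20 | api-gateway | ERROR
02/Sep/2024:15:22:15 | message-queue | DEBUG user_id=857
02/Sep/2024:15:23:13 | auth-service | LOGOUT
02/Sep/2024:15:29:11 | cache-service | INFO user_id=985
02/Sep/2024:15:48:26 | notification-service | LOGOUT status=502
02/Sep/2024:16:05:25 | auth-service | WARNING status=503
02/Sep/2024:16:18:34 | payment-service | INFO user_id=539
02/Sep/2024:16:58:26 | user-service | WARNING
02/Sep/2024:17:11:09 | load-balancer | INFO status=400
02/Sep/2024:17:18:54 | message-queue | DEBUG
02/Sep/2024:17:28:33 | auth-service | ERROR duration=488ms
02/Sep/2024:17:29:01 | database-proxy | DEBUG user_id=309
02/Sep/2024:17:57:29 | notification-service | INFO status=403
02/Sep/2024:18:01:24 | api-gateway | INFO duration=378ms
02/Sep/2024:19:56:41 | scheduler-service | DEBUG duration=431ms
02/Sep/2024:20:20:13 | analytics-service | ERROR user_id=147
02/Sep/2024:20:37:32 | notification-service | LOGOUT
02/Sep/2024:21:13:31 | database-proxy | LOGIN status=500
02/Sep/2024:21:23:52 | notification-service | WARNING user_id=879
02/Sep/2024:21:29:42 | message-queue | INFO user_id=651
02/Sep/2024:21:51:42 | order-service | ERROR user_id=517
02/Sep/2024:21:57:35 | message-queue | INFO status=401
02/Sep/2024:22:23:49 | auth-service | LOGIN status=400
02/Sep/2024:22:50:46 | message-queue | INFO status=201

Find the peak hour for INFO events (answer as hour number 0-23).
14

To find the peak hour:

1. Group all INFO events by hour
2. Count events in each hour
3. Find hour with maximum count
4. Peak hour: 14 (with 4 events)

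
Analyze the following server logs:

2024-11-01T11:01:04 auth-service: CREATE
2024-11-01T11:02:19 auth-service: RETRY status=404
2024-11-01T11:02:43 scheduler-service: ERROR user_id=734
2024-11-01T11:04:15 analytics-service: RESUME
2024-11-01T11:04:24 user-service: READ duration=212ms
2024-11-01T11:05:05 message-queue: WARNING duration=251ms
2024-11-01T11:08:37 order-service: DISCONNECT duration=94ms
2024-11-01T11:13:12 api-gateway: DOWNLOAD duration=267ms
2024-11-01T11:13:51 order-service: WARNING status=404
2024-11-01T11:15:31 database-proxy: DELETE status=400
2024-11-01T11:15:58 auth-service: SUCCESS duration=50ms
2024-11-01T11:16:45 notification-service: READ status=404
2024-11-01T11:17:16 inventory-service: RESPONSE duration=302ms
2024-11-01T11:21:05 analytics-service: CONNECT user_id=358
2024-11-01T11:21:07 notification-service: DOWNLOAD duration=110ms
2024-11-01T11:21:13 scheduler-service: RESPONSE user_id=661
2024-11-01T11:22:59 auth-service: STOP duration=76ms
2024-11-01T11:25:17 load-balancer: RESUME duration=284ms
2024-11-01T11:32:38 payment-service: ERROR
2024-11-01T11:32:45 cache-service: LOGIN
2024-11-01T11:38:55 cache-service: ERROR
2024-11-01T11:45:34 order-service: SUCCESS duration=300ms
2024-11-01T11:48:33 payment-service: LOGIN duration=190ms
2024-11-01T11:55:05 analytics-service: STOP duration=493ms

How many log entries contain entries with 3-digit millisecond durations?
9

To find matching entries:

1. Pattern to match: entries with 3-digit millisecond durations
2. Scan each log entry for the pattern
3. Count matches: 9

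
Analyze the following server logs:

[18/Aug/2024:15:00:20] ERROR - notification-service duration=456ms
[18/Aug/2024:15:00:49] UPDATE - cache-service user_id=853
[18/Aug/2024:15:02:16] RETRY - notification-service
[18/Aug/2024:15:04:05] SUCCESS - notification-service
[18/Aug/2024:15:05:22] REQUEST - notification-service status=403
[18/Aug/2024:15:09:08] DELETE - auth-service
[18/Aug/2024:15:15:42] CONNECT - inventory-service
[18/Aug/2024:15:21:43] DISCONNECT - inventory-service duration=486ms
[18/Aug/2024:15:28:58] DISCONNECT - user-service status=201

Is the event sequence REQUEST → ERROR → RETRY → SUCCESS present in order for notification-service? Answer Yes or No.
No

To verify sequence order:

1. Find all events in sequence REQUEST → ERROR → RETRY → SUCCESS for notification-service
2. Extract their timestamps
3. Check if timestamps are in ascending order
4. Result: No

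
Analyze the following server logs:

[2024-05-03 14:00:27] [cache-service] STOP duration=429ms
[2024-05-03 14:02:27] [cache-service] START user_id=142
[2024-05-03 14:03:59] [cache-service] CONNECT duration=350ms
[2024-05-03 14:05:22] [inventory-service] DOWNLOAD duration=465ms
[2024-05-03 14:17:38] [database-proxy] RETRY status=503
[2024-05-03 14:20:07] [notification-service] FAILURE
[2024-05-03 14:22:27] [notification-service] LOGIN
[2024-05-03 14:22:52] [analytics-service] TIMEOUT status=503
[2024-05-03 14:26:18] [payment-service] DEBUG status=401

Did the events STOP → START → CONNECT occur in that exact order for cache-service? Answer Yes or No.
Yes

To verify sequence order:

1. Find all events in sequence STOP → START → CONNECT for cache-service
2. Extract their timestamps
3. Check if timestamps are in ascending order
4. Result: Yes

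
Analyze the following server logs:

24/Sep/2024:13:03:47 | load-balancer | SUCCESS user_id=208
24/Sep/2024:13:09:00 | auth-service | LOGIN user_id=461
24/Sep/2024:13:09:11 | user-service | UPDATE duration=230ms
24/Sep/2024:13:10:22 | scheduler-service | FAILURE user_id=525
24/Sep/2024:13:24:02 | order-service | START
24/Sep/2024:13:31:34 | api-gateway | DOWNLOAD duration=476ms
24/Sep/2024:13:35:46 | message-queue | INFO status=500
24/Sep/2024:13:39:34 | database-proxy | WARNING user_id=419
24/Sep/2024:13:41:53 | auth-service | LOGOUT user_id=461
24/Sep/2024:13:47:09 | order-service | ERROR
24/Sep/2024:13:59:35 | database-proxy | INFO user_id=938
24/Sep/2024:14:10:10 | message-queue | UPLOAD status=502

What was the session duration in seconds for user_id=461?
1973

To calculate session duration:

1. Find LOGIN event for user_id=461: 24/Sep/2024:13:09:00
2. Find LOGOUT event for user_id=461: 24/Sep/2024:13:41:53
3. Session duration: 24/Sep/2024:13:41:53 - 24/Sep/2024:13:09:00 = 1973 seconds (32 minutes)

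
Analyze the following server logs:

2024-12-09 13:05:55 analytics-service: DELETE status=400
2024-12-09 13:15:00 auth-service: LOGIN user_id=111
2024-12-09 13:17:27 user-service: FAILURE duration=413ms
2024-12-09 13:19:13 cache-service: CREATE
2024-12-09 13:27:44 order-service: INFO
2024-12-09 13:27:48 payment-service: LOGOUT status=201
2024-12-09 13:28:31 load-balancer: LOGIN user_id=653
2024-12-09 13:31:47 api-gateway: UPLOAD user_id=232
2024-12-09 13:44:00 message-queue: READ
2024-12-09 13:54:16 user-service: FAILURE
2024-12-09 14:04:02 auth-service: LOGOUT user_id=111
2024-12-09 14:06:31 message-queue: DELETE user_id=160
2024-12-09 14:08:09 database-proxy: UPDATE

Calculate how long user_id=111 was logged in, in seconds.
2942

To calculate session duration:

1. Find LOGIN event for user_id=111: 2024-12-09 13:15:00
2. Find LOGOUT event for user_id=111: 2024-12-09 14:04:02
3. Session duration: 2024-12-09 14:04:02 - 2024-12-09 13:15:00 = 2942 seconds (49 minutes)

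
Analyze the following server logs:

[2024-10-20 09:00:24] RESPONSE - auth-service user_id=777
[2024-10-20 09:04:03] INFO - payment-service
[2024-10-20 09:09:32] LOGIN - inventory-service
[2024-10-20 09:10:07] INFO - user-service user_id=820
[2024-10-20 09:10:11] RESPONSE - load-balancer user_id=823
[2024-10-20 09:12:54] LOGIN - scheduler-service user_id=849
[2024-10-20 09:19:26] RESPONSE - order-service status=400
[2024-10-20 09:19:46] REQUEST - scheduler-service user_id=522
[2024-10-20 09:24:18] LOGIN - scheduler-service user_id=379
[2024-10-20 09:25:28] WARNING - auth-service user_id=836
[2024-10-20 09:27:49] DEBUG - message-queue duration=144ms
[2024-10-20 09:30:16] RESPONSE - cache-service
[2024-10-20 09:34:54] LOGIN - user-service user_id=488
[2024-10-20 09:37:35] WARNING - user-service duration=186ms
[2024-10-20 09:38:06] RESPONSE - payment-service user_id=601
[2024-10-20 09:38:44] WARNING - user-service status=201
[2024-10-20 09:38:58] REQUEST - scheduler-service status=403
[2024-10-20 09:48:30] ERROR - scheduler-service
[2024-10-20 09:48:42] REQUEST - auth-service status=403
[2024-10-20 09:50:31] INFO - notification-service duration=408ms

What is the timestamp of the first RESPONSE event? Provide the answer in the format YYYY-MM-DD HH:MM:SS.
2024-10-20 09:00:24

To find the first event:

1. Filter for all RESPONSE events
2. Sort by timestamp
3. Select the first one
4. Timestamp: 2024-10-20 09:00:24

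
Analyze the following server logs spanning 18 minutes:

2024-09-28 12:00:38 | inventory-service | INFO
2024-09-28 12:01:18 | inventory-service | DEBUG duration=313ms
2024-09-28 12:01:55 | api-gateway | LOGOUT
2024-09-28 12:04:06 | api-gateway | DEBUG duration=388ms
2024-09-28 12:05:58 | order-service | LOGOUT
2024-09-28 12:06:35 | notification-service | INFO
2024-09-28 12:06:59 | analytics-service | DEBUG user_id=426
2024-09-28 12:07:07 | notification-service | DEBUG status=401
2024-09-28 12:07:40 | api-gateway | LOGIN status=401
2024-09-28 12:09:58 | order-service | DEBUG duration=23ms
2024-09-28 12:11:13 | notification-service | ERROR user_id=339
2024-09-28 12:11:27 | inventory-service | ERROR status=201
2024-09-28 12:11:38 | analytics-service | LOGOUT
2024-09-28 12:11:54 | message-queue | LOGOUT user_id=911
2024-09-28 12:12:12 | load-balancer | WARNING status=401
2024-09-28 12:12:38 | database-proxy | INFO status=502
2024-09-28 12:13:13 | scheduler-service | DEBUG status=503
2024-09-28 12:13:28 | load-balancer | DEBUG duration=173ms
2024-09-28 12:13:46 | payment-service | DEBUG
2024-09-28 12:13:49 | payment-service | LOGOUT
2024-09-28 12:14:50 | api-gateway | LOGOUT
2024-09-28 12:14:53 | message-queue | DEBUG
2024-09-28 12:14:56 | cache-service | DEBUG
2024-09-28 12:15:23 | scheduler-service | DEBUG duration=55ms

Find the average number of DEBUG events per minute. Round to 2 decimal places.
0.61

To calculate the rate:

1. Count total DEBUG events: 11
2. Total time period: 18 minutes
3. Rate = 11 / 18 = 0.61 events per minute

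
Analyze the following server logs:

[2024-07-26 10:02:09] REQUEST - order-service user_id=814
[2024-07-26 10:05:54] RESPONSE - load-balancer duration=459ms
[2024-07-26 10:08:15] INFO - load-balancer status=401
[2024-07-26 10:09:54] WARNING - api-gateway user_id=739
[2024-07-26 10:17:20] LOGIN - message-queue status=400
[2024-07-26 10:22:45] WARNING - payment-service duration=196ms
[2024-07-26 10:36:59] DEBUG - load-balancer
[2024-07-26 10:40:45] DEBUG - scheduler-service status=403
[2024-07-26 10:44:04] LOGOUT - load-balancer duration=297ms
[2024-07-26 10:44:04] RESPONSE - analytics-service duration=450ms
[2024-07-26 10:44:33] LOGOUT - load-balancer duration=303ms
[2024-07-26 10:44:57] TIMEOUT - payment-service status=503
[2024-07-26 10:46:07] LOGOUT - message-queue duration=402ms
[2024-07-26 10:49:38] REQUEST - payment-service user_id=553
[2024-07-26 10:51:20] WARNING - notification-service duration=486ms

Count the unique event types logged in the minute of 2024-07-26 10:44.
3

To count unique event types:

1. Filter events in the minute starting at 2024-07-26 10:44
2. Extract event types from matching entries
3. Count unique types: 3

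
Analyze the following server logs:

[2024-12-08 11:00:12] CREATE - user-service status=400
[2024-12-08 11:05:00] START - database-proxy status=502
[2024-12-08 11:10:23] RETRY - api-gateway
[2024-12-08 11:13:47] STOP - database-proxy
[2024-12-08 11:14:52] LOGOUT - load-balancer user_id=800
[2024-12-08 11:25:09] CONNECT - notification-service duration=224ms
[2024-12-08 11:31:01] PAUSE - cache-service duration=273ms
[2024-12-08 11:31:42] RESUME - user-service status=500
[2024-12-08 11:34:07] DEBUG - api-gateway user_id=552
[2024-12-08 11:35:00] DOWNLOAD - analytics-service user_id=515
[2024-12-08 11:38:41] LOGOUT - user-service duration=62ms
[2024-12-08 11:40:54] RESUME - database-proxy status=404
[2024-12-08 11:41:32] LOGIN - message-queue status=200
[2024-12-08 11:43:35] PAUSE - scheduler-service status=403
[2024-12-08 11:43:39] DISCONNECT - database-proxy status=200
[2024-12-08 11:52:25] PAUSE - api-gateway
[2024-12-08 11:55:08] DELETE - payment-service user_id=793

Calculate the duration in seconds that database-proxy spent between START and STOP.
527

To calculate state duration:

1. Find START event for database-proxy: 2024-12-08 11:05:00
2. Find STOP event for database-proxy: 2024-12-08 11:13:47
3. Calculate duration: 2024-12-08 11:13:47 - 2024-12-08 11:05:00 = 527 seconds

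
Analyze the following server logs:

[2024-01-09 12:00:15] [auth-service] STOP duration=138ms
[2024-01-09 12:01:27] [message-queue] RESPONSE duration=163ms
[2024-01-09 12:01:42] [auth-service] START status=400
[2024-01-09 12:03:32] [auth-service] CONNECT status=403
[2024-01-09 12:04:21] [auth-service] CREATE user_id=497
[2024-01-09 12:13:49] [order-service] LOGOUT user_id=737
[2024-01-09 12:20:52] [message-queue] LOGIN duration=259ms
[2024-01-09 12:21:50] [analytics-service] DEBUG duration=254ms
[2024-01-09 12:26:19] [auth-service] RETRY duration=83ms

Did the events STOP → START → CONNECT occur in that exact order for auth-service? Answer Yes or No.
Yes

To verify sequence order:

1. Find all events in sequence STOP → START → CONNECT for auth-service
2. Extract their timestamps
3. Check if timestamps are in ascending order
4. Result: Yes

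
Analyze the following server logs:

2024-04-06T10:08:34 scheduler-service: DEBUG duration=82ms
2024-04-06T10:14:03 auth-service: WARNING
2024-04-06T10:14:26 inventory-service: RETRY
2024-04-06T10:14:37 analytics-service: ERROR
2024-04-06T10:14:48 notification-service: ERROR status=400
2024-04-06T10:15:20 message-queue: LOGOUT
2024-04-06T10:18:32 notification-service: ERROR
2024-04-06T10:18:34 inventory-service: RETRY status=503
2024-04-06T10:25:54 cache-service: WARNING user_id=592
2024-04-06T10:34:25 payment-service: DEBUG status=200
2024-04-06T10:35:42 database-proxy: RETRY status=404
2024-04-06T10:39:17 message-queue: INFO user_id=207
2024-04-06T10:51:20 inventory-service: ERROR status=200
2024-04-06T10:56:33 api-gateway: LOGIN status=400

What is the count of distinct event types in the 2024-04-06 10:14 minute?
3

To count unique event types:

1. Filter events in the minute starting at 2024-04-06 10:14
2. Extract event types from matching entries
3. Count unique types: 3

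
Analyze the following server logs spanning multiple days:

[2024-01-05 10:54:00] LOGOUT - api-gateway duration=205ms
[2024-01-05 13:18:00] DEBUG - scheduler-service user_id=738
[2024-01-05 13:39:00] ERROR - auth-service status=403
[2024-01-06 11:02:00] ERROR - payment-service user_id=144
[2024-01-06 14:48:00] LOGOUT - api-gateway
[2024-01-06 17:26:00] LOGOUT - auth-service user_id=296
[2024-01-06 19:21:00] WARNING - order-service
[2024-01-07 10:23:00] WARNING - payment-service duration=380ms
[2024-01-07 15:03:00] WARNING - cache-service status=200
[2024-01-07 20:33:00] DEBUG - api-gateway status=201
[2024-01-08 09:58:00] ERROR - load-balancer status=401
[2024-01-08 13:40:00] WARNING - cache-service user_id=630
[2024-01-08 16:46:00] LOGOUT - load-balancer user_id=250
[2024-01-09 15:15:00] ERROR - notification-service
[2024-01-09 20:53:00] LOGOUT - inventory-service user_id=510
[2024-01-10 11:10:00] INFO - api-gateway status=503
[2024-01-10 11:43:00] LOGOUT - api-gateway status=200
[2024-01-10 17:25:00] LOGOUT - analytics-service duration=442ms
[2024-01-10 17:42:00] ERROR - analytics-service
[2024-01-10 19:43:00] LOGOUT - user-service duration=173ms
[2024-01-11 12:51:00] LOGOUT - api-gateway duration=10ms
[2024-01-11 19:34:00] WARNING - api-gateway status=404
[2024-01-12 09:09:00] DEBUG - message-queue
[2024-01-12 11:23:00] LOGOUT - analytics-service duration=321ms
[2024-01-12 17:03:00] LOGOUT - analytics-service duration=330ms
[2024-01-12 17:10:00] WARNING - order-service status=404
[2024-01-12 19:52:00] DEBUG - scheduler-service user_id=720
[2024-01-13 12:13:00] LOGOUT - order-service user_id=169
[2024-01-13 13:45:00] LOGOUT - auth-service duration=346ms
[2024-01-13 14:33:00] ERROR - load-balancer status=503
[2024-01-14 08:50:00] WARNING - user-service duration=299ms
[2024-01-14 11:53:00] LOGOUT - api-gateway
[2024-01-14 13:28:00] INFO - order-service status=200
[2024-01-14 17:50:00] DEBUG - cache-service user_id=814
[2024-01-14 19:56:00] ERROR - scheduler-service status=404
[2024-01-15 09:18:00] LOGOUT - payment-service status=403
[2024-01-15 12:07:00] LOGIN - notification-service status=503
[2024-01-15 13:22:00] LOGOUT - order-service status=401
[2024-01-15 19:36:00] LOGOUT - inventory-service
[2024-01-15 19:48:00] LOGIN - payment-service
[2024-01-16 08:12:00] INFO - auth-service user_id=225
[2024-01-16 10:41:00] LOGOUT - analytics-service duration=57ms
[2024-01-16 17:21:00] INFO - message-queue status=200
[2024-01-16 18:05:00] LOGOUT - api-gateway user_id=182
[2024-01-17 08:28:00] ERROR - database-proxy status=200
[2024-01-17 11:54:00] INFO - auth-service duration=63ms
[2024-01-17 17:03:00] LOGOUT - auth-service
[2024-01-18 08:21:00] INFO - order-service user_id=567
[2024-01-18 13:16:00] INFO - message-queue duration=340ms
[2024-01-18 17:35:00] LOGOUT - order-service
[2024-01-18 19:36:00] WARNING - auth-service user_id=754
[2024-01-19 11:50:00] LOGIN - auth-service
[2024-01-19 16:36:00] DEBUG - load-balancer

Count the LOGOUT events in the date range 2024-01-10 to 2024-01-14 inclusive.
9

To filter by date range:

1. Date range: 2024-01-10 through 2024-01-14, both dates inclusive
2. Filter for LOGOUT events whose date falls in this range
3. Count matching events: 9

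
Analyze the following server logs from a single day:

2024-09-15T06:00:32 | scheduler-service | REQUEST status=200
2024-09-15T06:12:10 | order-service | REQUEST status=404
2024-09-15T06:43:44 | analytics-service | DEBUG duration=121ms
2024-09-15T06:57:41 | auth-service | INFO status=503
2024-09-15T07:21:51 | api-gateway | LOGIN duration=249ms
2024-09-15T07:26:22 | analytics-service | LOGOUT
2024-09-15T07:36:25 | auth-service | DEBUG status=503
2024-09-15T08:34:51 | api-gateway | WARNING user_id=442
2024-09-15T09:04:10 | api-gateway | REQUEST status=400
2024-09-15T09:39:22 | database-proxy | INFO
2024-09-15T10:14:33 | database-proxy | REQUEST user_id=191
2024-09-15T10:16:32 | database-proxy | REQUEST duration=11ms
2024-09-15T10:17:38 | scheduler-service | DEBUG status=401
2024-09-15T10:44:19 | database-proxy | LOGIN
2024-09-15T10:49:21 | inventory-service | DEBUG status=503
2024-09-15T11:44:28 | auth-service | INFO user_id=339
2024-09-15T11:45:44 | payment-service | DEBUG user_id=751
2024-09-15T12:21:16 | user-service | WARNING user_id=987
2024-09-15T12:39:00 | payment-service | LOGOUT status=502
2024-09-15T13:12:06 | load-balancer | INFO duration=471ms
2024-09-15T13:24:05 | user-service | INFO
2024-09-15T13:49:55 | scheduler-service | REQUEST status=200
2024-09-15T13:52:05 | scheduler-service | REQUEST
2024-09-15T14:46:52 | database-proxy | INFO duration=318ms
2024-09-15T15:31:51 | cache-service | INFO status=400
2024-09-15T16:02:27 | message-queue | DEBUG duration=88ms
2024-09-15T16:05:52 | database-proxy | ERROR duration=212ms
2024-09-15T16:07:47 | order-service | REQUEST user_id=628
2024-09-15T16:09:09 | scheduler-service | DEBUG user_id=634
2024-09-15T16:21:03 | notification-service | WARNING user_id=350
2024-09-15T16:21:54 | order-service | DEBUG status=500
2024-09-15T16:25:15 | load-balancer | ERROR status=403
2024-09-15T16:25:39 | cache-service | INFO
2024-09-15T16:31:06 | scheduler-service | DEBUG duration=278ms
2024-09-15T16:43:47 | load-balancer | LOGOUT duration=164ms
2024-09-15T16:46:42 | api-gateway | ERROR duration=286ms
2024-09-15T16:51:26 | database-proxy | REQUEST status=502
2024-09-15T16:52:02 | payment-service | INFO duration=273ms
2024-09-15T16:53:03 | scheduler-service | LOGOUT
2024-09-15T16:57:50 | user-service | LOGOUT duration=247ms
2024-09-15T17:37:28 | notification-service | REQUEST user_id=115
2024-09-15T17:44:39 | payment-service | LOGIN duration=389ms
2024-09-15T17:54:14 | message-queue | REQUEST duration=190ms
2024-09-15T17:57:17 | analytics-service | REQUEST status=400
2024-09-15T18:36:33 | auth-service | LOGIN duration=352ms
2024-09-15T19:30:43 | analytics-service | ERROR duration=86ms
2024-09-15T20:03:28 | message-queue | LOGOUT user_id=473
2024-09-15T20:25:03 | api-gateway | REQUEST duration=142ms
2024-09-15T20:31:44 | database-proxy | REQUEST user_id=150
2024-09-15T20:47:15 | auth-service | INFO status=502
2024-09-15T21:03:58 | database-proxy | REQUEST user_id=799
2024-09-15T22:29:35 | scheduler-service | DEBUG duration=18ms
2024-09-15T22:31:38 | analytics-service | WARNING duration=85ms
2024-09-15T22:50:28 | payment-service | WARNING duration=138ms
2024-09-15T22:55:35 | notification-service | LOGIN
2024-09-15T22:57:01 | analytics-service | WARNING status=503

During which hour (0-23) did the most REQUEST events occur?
17

To find the peak hour:

1. Group all REQUEST events by hour
2. Count events in each hour
3. Find hour with maximum count
4. Peak hour: 17 (with 3 events)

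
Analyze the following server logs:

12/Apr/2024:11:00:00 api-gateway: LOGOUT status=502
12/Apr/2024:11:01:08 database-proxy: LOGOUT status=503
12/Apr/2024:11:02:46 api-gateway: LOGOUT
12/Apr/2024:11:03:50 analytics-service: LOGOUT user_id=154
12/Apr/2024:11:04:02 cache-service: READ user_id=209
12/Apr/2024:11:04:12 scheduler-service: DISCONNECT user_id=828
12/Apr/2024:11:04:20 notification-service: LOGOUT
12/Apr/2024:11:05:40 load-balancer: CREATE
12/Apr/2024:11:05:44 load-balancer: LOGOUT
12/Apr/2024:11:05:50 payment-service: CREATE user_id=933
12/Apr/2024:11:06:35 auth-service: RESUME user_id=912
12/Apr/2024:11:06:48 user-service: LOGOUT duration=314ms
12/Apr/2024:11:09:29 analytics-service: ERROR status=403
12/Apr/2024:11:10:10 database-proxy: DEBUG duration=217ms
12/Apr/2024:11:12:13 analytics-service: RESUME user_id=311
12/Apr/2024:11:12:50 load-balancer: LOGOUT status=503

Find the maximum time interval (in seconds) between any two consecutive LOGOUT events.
362

To find the longest gap:

1. Extract all LOGOUT events in chronological order
2. Calculate time differences between consecutive events
3. Find the maximum difference
4. Longest gap: 362 seconds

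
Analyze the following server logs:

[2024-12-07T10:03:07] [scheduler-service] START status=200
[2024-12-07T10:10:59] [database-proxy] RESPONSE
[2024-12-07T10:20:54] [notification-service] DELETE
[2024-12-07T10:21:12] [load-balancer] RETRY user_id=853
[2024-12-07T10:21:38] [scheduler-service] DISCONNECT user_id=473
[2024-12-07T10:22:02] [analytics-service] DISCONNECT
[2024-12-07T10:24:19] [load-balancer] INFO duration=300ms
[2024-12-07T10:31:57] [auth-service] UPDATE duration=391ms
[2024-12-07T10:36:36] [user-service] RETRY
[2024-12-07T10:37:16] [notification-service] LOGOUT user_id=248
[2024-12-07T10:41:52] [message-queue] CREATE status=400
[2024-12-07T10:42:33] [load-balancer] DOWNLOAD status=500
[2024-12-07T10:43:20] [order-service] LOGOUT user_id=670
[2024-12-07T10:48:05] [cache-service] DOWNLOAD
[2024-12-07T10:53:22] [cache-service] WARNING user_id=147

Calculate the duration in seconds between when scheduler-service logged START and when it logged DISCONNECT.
1111

To find the time between events:

1. Locate the first START event for scheduler-service: 2024-12-07T10:03:07
2. Locate the first DISCONNECT event for scheduler-service: 2024-12-07T10:21:38
3. Calculate the difference: 2024-12-07T10:21:38 - 2024-12-07T10:03:07 = 1111 seconds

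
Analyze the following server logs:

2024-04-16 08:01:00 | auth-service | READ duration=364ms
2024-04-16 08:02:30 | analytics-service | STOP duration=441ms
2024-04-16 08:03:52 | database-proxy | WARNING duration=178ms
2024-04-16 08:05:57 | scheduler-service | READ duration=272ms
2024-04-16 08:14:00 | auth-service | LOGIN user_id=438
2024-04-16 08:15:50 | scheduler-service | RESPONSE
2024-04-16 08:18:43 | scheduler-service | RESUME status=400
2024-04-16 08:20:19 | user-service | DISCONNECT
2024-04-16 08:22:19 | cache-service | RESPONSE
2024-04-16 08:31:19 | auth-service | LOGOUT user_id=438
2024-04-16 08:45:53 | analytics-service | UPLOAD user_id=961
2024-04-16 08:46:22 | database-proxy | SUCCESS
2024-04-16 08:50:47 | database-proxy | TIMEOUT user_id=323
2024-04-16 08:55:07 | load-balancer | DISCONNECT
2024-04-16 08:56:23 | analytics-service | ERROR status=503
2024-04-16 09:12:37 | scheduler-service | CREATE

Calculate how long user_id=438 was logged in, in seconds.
1039

To calculate session duration:

1. Find LOGIN event for user_id=438: 2024-04-16 08:14:00
2. Find LOGOUT event for user_id=438: 2024-04-16 08:31:19
3. Session duration: 2024-04-16 08:31:19 - 2024-04-16 08:14:00 = 1039 seconds (17 minutes)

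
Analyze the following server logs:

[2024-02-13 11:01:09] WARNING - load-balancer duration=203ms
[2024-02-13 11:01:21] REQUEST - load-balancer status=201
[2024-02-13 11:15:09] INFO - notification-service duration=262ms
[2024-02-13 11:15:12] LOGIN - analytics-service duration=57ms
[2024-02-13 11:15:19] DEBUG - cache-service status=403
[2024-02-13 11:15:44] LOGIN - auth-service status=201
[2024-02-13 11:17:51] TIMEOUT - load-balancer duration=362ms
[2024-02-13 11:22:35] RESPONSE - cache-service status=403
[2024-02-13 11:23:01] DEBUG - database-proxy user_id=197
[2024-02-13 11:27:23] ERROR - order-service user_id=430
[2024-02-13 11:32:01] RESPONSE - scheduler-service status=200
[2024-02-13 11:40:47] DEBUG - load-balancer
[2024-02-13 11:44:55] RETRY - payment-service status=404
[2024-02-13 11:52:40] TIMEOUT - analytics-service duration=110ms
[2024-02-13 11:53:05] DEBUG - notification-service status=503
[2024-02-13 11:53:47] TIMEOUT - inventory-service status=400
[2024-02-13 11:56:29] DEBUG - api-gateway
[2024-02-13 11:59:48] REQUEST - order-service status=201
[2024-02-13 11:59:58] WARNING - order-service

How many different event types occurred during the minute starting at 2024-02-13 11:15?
3

To count unique event types:

1. Filter events in the minute starting at 2024-02-13 11:15
2. Extract event types from matching entries
3. Count unique types: 3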